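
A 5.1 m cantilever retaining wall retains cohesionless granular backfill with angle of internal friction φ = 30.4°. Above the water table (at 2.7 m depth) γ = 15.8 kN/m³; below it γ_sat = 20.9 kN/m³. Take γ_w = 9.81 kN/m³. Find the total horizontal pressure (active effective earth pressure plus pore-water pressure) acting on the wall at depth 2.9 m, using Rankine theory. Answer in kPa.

16.7 kPa

K_a = (1 − sin φ)/(1 + sin φ) = 0.3280.
γ' = 20.9 − 9.81 = 11.09 kN/m³.
Effective vertical stress at 2.9 m: σ'_v = 15.8×2.7 + 11.09×0.200 = 44.88 kPa.
σ'_h = K_a σ'_v = 0.3280 × 44.88 = 14.72 kPa; u = γ_w × 0.200 = 1.962 kPa.
Total σ_h = 14.72 + 1.962 = 16.68 kPa.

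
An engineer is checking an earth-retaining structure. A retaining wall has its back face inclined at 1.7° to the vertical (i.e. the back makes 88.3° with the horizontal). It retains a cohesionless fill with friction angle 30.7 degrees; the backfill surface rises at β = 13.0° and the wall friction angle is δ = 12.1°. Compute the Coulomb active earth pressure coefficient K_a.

K_a = sin²(α+φ) / [sin²α · sin(α−δ) · (1 + √{sin(φ+δ)sin(φ−β) / (sin(α−δ)sin(α+β))})²].
With α = 88.3°, φ = 30.7°, δ = 12.1°, β = 13.0°: K_a = 0.3670.

0.367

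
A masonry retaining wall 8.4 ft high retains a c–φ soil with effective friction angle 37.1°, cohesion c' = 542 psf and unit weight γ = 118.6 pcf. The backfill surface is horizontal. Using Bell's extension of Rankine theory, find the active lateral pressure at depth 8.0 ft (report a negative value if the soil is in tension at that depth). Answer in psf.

-304 psf

K_a = (1 − sin φ)/(1 + sin φ) = 0.2475.
σ_a = K_a γ z − 2c√K_a = 0.2475×118.6×8.0 − 2×542×0.4975 = -304.5 psf.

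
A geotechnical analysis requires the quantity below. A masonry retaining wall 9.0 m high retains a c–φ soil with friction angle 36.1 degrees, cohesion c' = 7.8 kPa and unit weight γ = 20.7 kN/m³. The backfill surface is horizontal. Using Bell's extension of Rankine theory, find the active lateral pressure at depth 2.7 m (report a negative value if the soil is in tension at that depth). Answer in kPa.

6.52 kPa

K_a = (1 − sin φ)/(1 + sin φ) = 0.2585.
σ_a = K_a γ z − 2c√K_a = 0.2585×20.7×2.7 − 2×7.8×0.5084 = 6.516 kPa.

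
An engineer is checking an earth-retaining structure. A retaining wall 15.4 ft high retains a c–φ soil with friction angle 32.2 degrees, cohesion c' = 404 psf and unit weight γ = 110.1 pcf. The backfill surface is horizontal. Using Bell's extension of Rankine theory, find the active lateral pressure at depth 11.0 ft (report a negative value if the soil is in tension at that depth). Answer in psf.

-77.0 psf

K_a = (1 − sin φ)/(1 + sin φ) = 0.3047.
σ_a = K_a γ z − 2c√K_a = 0.3047×110.1×11.0 − 2×404×0.5520 = -76.97 psf.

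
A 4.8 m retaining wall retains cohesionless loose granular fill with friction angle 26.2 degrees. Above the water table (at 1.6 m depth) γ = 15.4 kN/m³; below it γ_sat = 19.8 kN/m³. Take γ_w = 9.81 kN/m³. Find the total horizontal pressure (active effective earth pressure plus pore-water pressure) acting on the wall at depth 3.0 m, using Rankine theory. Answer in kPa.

K_a = (1 − sin φ)/(1 + sin φ) = 0.3874.
γ' = 19.8 − 9.81 = 9.990 kN/m³.
Effective vertical stress at 3.0 m: σ'_v = 15.4×1.6 + 9.990×1.40 = 38.63 kPa.
σ'_h = K_a σ'_v = 0.3874 × 38.63 = 14.97 kPa; u = γ_w × 1.40 = 13.73 kPa.
Total σ_h = 14.97 + 13.73 = 28.70 kPa.

28.7 kPa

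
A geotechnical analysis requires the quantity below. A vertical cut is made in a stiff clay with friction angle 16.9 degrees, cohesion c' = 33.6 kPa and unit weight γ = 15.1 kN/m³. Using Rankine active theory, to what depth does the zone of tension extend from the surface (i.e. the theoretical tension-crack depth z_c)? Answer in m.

K_a = tan²(45° − 16.9°/2) = 0.5495; √K_a = 0.7413.
The active pressure is zero where K_a γ z = 2c√K_a, so z_c = 2c/(γ√K_a) = 2×33.6/(15.1×0.7413) = 6.003 m.

6.00 m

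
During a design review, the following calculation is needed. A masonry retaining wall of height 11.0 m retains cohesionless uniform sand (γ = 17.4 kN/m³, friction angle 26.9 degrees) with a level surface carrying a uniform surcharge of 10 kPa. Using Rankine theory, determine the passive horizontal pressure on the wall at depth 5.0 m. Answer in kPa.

257 kPa

K_p = (1 + sin φ)/(1 − sin φ) = 2.653.
σ_v = γz + q = 17.4 × 5.0 + 10 = 97.00 kPa.
σ_h = K_p σ_v = 2.653 × 97.00 = 257.3 kPa.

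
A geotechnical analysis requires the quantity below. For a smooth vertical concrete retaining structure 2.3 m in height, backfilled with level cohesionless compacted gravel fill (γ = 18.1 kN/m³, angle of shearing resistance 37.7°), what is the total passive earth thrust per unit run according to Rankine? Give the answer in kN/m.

199 kN/m

K_p = tan²(45° + φ/2) = 4.148.
P_p = ½ K_p γ H² = 0.5 × 4.148 × 18.1 × 2.3² = 198.6 kN/m.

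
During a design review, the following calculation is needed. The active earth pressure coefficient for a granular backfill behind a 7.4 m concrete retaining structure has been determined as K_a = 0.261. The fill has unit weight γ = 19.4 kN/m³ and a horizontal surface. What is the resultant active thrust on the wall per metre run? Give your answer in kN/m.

139 kN/m

P = ½ K_a γ H² = 0.5 × 0.261 × 19.4 × 7.4² = 138.6 kN/m.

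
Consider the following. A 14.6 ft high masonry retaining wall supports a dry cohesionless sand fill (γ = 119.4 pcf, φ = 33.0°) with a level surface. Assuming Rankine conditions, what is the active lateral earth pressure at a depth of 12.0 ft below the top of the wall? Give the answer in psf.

422 psf

K_a = (1 − sin φ)/(1 + sin φ) = 0.2948.
σ_h = K_a γ z = 0.2948 × 119.4 × 12.0 = 422.4 psf.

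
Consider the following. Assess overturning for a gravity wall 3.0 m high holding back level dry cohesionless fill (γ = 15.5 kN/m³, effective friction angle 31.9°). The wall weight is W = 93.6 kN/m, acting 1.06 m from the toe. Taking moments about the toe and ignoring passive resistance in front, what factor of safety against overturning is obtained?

4.61

K_a = tan²(45° − 31.9°/2) = 0.3085.
P_a = ½K_aγH² = 0.5×0.3085×15.5×3.0² = 21.52 kN/m, acting at H/3 = 1.000 m above the base.
Overturning moment M_o = P_a × H/3 = 21.52 × 1.000 = 21.52.
Resisting moment M_r = W × 1.06 = 93.6 × 1.06 = 99.22.
FS_overturning = M_r/M_o = 99.22/21.52 = 4.610.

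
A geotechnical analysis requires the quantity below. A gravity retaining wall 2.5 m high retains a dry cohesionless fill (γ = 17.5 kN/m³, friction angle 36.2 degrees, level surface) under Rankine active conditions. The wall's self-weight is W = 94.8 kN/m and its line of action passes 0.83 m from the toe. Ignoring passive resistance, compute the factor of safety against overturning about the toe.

6.71

K_a = tan²(45° − 36.2°/2) = 0.2574.
P_a = ½K_aγH² = 0.5×0.2574×17.5×2.5² = 14.08 kN/m, acting at H/3 = 0.8333 m above the base.
Overturning moment M_o = P_a × H/3 = 14.08 × 0.8333 = 11.73.
Resisting moment M_r = W × 0.83 = 94.8 × 0.83 = 78.68.
FS_overturning = M_r/M_o = 78.68/11.73 = 6.708.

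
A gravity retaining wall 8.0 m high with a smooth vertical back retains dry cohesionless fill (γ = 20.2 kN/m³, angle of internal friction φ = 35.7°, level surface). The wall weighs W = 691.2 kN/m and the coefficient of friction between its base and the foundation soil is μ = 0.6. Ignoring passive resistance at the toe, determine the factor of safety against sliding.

2.44

K_a = tan²(45° − 35.7°/2) = 0.2630.
P_a = ½K_aγH² = 0.5×0.2630×20.2×8.0² = 170.0 kN/m, acting at H/3 = 2.667 m above the base.
FS_sliding = μW / P_a = 0.6×691.2 / 170.0 = 2.440.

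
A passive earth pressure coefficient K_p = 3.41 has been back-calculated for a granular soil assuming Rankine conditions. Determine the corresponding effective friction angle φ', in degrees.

K_p = (1+sin φ)/(1−sin φ) ⇒ sin φ = (K_p − 1)/(K_p + 1) = 0.5465.
φ = arcsin(0.5465) = 33.13°.

33.1°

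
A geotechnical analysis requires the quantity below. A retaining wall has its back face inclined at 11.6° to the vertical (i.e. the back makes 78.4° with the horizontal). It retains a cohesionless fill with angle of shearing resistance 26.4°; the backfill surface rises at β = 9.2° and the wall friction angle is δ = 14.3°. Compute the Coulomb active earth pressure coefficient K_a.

K_a = sin²(α+φ) / [sin²α · sin(α−δ) · (1 + √{sin(φ+δ)sin(φ−β) / (sin(α−δ)sin(α+β))})²].
With α = 78.4°, φ = 26.4°, δ = 14.3°, β = 9.2°: K_a = 0.5058.

0.506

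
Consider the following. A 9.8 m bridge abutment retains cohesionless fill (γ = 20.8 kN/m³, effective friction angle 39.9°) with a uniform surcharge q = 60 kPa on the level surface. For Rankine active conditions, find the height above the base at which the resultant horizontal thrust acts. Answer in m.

3.87 m

K_a = 0.2184.
Triangular part P₁ = ½K_aγH² = 218.2 at H/3 = 3.267 m; rectangular part P₂ = K_a q H = 128.4 at H/2 = 4.900 m.
ȳ = (P₁·3.267 + P₂·4.900)/(P₁+P₂) = 3.872 m.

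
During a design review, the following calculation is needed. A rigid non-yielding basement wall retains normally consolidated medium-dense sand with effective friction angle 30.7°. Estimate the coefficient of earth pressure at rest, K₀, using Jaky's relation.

K₀ = 1 − sin φ' = 1 − sin 30.7° = 0.4895.

0.489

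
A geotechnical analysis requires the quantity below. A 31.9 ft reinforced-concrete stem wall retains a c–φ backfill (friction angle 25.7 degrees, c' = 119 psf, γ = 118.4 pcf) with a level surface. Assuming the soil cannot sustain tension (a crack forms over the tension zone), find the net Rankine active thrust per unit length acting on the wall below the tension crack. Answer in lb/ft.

K_a = 0.3950; √K_a = 0.6285.
Tension-crack depth z_c = 2c/(γ√K_a) = 2×119/(118.4×0.6285) = 3.198 ft.
σ_a at base = K_a γ H − 2c√K_a = 0.3950×118.4×31.9 − 2×119×0.6285 = 1342 psf.
P_a = ½ × 1342 × (H − z_c) = 0.5×1342×28.70 = 19270 lb/ft.

19300 lb/ft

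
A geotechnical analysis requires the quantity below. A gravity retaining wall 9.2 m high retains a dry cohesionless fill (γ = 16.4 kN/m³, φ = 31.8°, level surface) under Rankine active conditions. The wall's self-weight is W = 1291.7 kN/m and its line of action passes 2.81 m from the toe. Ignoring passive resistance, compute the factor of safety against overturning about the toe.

K_a = tan²(45° − 31.8°/2) = 0.3098.
P_a = ½K_aγH² = 0.5×0.3098×16.4×9.2² = 215.0 kN/m, acting at H/3 = 3.067 m above the base.
Overturning moment M_o = P_a × H/3 = 215.0 × 3.067 = 659.4.
Resisting moment M_r = W × 2.81 = 1291.7 × 2.81 = 3630.
FS_overturning = M_r/M_o = 3630/659.4 = 5.505.

5.50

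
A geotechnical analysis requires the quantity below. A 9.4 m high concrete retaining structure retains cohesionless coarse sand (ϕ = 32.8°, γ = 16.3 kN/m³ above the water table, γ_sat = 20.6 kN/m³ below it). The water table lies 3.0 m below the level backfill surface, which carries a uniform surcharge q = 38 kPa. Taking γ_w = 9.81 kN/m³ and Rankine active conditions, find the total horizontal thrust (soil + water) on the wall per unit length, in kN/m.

K_a = tan²(45° − φ/2) = 0.2973.
γ' = 20.6 − 9.81 = 10.79 kN/m³. h₂ = H − d_w = 6.4 m.
σ'_h: at surface K_a·q = 11.30; at WT K_a(q+γd_w) = 25.83; at base K_a(q+γd_w+γ'h₂) = 46.36 kPa.
P₁ = ½(11.30+25.83)×3.0 = 55.69; P₂ = ½(25.83+46.36)×6.4 = 231.0; P_w = ½γ_w h₂² = 200.9.
Total = 55.69+231.0+200.9 = 487.6 kN/m.

488 kN/m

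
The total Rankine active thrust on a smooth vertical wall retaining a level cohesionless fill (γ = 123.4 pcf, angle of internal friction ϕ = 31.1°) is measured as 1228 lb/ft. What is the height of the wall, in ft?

K_a = 0.3188. P_a = ½ K_a γ H² ⇒ H = √(2P_a/(K_a γ)).
H = √(2×1228/(0.3188×123.4)) = 7.901 ft.

7.90 ft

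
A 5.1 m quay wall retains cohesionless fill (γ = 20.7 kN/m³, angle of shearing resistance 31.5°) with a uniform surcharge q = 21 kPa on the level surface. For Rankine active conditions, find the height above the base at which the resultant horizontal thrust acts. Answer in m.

1.94 m

K_a = 0.3136.
Triangular part P₁ = ½K_aγH² = 84.43 at H/3 = 1.700 m; rectangular part P₂ = K_a q H = 33.59 at H/2 = 2.550 m.
ȳ = (P₁·1.700 + P₂·2.550)/(P₁+P₂) = 1.942 m.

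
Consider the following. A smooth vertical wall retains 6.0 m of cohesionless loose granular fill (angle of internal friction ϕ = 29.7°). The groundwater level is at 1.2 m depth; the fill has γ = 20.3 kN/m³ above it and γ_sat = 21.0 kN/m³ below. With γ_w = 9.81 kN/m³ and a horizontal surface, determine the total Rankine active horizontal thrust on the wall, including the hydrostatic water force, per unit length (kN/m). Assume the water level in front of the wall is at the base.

K_a = tan²(45° − φ/2) = 0.3374.
γ' = 21.0 − 9.81 = 11.19 kN/m³. Depth below WT = 4.8 m.
σ'_h at WT = K_a γ d_w = 8.219 kPa; at base = 8.219 + K_a γ' × 4.8 = 26.34 kPa.
P₁ (0–1.2 m) = ½×8.219×1.2 = 4.931. P₂ (1.2–6.0 m) = ½(8.219+26.34)×4.8 = 82.94.
P_w = ½ γ_w h₂² = 0.5×9.81×4.8² = 113.0. Total = 4.931+82.94+113.0 = 200.9 kN/m.

201 kN/m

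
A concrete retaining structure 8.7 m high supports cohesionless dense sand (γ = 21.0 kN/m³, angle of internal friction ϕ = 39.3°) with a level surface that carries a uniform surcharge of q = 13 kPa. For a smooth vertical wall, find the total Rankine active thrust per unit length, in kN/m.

204 kN/m

K_a = tan²(45° − φ/2) = 0.2245.
Soil triangle: ½ K_a γ H² = 0.5×0.2245×21.0×8.7² = 178.4 kN/m.
Surcharge rectangle: K_a q H = 0.2245×13×8.7 = 25.39 kN/m.
Total = 178.4 + 25.39 = 203.8 kN/m.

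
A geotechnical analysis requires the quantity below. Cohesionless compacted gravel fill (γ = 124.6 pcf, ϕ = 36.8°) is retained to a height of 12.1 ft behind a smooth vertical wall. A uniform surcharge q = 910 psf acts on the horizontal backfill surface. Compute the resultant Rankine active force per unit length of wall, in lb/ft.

5050 lb/ft

K_a = tan²(45° − φ/2) = 0.2508.
Soil triangle: ½ K_a γ H² = 0.5×0.2508×124.6×12.1² = 2287 lb/ft.
Surcharge rectangle: K_a q H = 0.2508×910×12.1 = 2761 lb/ft.
Total = 2287 + 2761 = 5048 lb/ft.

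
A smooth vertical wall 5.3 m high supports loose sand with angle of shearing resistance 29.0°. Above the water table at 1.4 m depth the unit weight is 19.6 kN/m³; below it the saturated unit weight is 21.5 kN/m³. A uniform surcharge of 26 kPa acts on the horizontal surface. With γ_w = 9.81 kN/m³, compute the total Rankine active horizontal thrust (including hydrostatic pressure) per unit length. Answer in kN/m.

K_a = tan²(45° − φ/2) = 0.3470.
γ' = 21.5 − 9.81 = 11.69 kN/m³. h₂ = H − d_w = 3.9 m.
σ'_h: at surface K_a·q = 9.021; at WT K_a(q+γd_w) = 18.54; at base K_a(q+γd_w+γ'h₂) = 34.36 kPa.
P₁ = ½(9.021+18.54)×1.4 = 19.29; P₂ = ½(18.54+34.36)×3.9 = 103.2; P_w = ½γ_w h₂² = 74.61.
Total = 19.29+103.2+74.61 = 197.1 kN/m.

197 kN/m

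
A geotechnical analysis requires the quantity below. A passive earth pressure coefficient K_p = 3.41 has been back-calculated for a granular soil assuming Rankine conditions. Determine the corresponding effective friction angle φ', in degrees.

K_p = (1+sin φ)/(1−sin φ) ⇒ sin φ = (K_p − 1)/(K_p + 1) = 0.5465.
φ = arcsin(0.5465) = 33.13°.

33.1°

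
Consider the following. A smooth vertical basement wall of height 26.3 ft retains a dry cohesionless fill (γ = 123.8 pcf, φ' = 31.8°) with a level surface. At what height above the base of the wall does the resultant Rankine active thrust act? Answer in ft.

8.77 ft

K_a = 0.3098.
The pressure distribution is triangular, so the resultant acts at H/3 above the base = 26.3/3 = 8.767 ft.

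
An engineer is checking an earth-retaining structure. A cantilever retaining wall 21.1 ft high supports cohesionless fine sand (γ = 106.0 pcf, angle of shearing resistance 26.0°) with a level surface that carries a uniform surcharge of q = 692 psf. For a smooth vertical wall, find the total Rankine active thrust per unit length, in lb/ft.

K_a = tan²(45° − φ/2) = 0.3905.
Soil triangle: ½ K_a γ H² = 0.5×0.3905×106.0×21.1² = 9213 lb/ft.
Surcharge rectangle: K_a q H = 0.3905×692×21.1 = 5701 lb/ft.
Total = 9213 + 5701 = 14910 lb/ft.

14900 lb/ft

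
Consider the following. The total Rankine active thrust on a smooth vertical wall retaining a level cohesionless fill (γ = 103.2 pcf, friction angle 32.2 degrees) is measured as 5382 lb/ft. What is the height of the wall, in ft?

18.5 ft

K_a = 0.3047. P_a = ½ K_a γ H² ⇒ H = √(2P_a/(K_a γ)).
H = √(2×5382/(0.3047×103.2)) = 18.50 ft.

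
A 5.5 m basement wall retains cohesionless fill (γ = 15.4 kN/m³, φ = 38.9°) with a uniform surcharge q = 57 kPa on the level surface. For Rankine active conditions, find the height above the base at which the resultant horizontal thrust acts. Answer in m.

2.36 m

K_a = 0.2285.
Triangular part P₁ = ½K_aγH² = 53.23 at H/3 = 1.833 m; rectangular part P₂ = K_a q H = 71.64 at H/2 = 2.750 m.
ȳ = (P₁·1.833 + P₂·2.750)/(P₁+P₂) = 2.359 m.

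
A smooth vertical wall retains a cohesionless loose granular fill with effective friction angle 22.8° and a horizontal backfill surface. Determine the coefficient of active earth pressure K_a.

K_a = tan²(45° − φ/2) = tan²(33.60°) = 0.4414.

0.441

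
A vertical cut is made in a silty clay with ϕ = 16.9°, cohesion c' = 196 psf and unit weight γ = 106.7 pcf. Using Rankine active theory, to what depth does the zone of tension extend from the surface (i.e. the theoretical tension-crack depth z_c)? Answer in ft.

K_a = tan²(45° − 16.9°/2) = 0.5495; √K_a = 0.7413.
The active pressure is zero where K_a γ z = 2c√K_a, so z_c = 2c/(γ√K_a) = 2×196/(106.7×0.7413) = 4.956 ft.

4.96 ft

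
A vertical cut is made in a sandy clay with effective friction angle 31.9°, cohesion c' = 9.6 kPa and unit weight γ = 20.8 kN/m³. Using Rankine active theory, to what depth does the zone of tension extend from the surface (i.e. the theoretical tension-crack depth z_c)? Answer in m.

1.66 m

K_a = tan²(45° − 31.9°/2) = 0.3085; √K_a = 0.5555.
The active pressure is zero where K_a γ z = 2c√K_a, so z_c = 2c/(γ√K_a) = 2×9.6/(20.8×0.5555) = 1.662 m.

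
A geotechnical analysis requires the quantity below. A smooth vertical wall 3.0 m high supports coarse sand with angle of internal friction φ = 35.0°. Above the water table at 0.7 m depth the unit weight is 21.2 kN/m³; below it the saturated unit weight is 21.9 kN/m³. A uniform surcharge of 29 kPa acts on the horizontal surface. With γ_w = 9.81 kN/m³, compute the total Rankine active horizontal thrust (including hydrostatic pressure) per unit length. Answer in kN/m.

K_a = tan²(45° − φ/2) = 0.2710.
γ' = 21.9 − 9.81 = 12.09 kN/m³. h₂ = H − d_w = 2.3 m.
σ'_h: at surface K_a·q = 7.859; at WT K_a(q+γd_w) = 11.88; at base K_a(q+γd_w+γ'h₂) = 19.42 kPa.
P₁ = ½(7.859+11.88)×0.7 = 6.909; P₂ = ½(11.88+19.42)×2.3 = 35.99; P_w = ½γ_w h₂² = 25.95.
Total = 6.909+35.99+25.95 = 68.85 kN/m.

68.8 kN/m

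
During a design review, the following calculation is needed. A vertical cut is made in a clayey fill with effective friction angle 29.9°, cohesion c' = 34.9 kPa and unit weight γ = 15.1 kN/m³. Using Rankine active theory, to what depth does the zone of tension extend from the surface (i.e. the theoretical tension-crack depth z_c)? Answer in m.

K_a = tan²(45° − 29.9°/2) = 0.3347; √K_a = 0.5785.
The active pressure is zero where K_a γ z = 2c√K_a, so z_c = 2c/(γ√K_a) = 2×34.9/(15.1×0.5785) = 7.990 m.

7.99 m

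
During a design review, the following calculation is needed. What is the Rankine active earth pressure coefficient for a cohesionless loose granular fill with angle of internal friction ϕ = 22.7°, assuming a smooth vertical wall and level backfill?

K_a = tan²(45° − φ/2) = tan²(33.65°) = 0.4431.

0.443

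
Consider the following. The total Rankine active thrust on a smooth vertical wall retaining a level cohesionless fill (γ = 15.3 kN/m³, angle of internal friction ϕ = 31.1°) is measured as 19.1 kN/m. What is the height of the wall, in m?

K_a = 0.3188. P_a = ½ K_a γ H² ⇒ H = √(2P_a/(K_a γ)).
H = √(2×19.1/(0.3188×15.3)) = 2.799 m.

2.80 m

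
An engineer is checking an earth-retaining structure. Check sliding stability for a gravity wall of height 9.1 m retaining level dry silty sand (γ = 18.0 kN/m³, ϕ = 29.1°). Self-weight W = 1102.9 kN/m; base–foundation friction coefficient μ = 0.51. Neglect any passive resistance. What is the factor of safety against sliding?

K_a = tan²(45° − 29.1°/2) = 0.3456.
P_a = ½K_aγH² = 0.5×0.3456×18.0×9.1² = 257.6 kN/m, acting at H/3 = 3.033 m above the base.
FS_sliding = μW / P_a = 0.51×1102.9 / 257.6 = 2.184.

2.18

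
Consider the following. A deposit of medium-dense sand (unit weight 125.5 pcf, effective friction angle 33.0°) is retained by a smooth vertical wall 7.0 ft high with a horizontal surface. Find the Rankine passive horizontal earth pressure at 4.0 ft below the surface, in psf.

1700 psf

K_p = (1 + sin φ)/(1 − sin φ) = 3.392.
σ_h = K_p γ z = 3.392 × 125.5 × 4.0 = 1703 psf.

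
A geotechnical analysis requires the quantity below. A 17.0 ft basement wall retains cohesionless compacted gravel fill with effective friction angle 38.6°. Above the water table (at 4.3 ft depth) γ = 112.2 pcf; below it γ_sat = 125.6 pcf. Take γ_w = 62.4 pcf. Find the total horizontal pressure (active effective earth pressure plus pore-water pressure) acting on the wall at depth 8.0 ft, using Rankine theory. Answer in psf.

K_a = (1 − sin φ)/(1 + sin φ) = 0.2316.
γ' = 125.6 − 62.4 = 63.20 pcf.
Effective vertical stress at 8.0 ft: σ'_v = 112.2×4.3 + 63.20×3.70 = 716.3 psf.
σ'_h = K_a σ'_v = 0.2316 × 716.3 = 165.9 psf; u = γ_w × 3.70 = 230.9 psf.
Total σ_h = 165.9 + 230.9 = 396.8 psf.

397 psf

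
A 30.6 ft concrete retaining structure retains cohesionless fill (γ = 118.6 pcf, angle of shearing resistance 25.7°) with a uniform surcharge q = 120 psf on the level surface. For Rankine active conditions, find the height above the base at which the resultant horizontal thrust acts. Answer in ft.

K_a = 0.3950.
Triangular part P₁ = ½K_aγH² = 21930 at H/3 = 10.20 ft; rectangular part P₂ = K_a q H = 1451 at H/2 = 15.30 ft.
ȳ = (P₁·10.20 + P₂·15.30)/(P₁+P₂) = 10.52 ft.

10.5 ft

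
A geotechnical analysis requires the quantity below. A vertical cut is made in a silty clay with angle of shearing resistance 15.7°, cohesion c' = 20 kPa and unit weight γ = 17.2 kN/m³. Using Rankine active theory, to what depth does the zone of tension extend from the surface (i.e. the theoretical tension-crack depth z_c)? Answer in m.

K_a = tan²(45° − 15.7°/2) = 0.5741; √K_a = 0.7577.
The active pressure is zero where K_a γ z = 2c√K_a, so z_c = 2c/(γ√K_a) = 2×20/(17.2×0.7577) = 3.069 m.

3.07 m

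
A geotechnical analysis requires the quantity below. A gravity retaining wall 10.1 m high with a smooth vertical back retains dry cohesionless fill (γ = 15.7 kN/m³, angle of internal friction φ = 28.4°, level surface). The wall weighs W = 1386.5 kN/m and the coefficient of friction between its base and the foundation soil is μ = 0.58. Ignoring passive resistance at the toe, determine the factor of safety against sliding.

K_a = tan²(45° − 28.4°/2) = 0.3554.
P_a = ½K_aγH² = 0.5×0.3554×15.7×10.1² = 284.6 kN/m, acting at H/3 = 3.367 m above the base.
FS_sliding = μW / P_a = 0.58×1386.5 / 284.6 = 2.826.

2.83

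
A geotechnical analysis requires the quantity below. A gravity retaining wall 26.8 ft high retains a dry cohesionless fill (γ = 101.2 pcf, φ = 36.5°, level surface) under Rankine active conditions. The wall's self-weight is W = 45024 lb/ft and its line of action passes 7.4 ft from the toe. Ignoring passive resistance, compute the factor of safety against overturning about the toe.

K_a = tan²(45° − 36.5°/2) = 0.2541.
P_a = ½K_aγH² = 0.5×0.2541×101.2×26.8² = 9233 lb/ft, acting at H/3 = 8.933 ft above the base.
Overturning moment M_o = P_a × H/3 = 9233 × 8.933 = 82480.
Resisting moment M_r = W × 7.4 = 45024 × 7.4 = 333200.
FS_overturning = M_r/M_o = 333200/82480 = 4.039.

4.04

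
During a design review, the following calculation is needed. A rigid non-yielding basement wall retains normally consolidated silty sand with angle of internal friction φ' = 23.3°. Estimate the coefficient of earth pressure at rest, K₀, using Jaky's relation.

K₀ = 1 − sin φ' = 1 − sin 23.3° = 0.6045.

0.604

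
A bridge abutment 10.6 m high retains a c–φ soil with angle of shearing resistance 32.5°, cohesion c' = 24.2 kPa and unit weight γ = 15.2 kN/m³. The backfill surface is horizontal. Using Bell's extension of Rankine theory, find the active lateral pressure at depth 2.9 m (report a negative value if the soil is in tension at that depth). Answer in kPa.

-13.3 kPa

K_a = (1 − sin φ)/(1 + sin φ) = 0.3010.
σ_a = K_a γ z − 2c√K_a = 0.3010×15.2×2.9 − 2×24.2×0.5486 = -13.29 kPa.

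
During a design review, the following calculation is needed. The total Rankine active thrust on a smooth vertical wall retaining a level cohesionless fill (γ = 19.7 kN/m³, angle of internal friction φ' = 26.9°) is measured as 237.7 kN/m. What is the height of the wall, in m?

K_a = 0.3770. P_a = ½ K_a γ H² ⇒ H = √(2P_a/(K_a γ)).
H = √(2×237.7/(0.3770×19.7)) = 8.001 m.

8.00 m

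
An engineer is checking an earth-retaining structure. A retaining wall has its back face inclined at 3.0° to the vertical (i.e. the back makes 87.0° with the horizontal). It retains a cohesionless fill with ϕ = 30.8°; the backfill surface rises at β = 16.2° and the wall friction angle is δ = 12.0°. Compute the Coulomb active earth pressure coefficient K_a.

0.399

K_a = sin²(α+φ) / [sin²α · sin(α−δ) · (1 + √{sin(φ+δ)sin(φ−β) / (sin(α−δ)sin(α+β))})²].
With α = 87.0°, φ = 30.8°, δ = 12.0°, β = 16.2°: K_a = 0.3990.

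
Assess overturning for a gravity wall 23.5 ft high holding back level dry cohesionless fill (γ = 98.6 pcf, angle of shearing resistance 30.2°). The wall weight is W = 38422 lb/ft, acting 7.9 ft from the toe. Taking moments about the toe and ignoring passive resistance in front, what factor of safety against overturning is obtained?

4.30

K_a = tan²(45° − 30.2°/2) = 0.3307.
P_a = ½K_aγH² = 0.5×0.3307×98.6×23.5² = 9002 lb/ft, acting at H/3 = 7.833 ft above the base.
Overturning moment M_o = P_a × H/3 = 9002 × 7.833 = 70520.
Resisting moment M_r = W × 7.9 = 38422 × 7.9 = 303500.
FS_overturning = M_r/M_o = 303500/70520 = 4.304.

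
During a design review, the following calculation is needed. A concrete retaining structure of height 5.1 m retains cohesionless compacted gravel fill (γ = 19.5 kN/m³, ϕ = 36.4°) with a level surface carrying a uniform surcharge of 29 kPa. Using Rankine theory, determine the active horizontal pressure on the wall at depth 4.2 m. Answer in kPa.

28.3 kPa

K_a = (1 − sin φ)/(1 + sin φ) = 0.2552.
σ_v = γz + q = 19.5 × 4.2 + 29 = 110.9 kPa.
σ_h = K_a σ_v = 0.2552 × 110.9 = 28.30 kPa.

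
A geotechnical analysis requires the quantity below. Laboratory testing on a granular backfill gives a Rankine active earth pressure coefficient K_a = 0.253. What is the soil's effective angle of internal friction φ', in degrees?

36.6°

K_a = tan²(45° − φ/2) ⇒ 45° − φ/2 = arctan(√0.253) = 26.70°.
φ = 2(45° − 26.70°) = 36.60°.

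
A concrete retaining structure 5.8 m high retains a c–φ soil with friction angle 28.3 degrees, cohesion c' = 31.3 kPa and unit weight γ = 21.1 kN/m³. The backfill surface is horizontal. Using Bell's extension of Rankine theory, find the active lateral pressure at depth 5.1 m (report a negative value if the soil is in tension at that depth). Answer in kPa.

K_a = (1 − sin φ)/(1 + sin φ) = 0.3568.
σ_a = K_a γ z − 2c√K_a = 0.3568×21.1×5.1 − 2×31.3×0.5973 = 1.001 kPa.

1.00 kPa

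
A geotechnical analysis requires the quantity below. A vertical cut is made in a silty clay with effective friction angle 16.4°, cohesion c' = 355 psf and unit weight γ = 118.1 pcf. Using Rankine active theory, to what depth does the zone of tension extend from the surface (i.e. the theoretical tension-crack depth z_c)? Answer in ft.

8.04 ft

K_a = tan²(45° − 16.4°/2) = 0.5596; √K_a = 0.7481.
The active pressure is zero where K_a γ z = 2c√K_a, so z_c = 2c/(γ√K_a) = 2×355/(118.1×0.7481) = 8.036 ft.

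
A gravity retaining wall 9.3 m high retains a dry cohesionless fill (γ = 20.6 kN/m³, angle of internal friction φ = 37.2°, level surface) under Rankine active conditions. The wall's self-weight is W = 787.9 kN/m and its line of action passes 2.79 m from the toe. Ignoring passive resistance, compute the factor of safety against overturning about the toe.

K_a = tan²(45° − 37.2°/2) = 0.2464.
P_a = ½K_aγH² = 0.5×0.2464×20.6×9.3² = 219.5 kN/m, acting at H/3 = 3.100 m above the base.
Overturning moment M_o = P_a × H/3 = 219.5 × 3.100 = 680.5.
Resisting moment M_r = W × 2.79 = 787.9 × 2.79 = 2198.
FS_overturning = M_r/M_o = 2198/680.5 = 3.230.

3.23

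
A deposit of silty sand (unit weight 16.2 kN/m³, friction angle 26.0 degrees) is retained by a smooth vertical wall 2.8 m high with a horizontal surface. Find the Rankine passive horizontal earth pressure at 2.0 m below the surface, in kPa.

K_p = (1 + sin φ)/(1 − sin φ) = 2.561.
σ_h = K_p γ z = 2.561 × 16.2 × 2.0 = 82.98 kPa.

83.0 kPa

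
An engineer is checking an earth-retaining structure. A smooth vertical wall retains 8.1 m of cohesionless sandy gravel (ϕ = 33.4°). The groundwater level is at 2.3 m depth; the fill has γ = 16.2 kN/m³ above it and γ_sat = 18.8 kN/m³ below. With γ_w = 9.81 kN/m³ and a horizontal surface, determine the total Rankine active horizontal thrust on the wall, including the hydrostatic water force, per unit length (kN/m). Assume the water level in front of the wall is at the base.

K_a = tan²(45° − φ/2) = 0.2899.
γ' = 18.8 − 9.81 = 8.990 kN/m³. Depth below WT = 5.8 m.
σ'_h at WT = K_a γ d_w = 10.80 kPa; at base = 10.80 + K_a γ' × 5.8 = 25.92 kPa.
P₁ (0–2.3 m) = ½×10.80×2.3 = 12.42. P₂ (2.3–8.1 m) = ½(10.80+25.92)×5.8 = 106.5.
P_w = ½ γ_w h₂² = 0.5×9.81×5.8² = 165.0. Total = 12.42+106.5+165.0 = 283.9 kN/m.

284 kN/m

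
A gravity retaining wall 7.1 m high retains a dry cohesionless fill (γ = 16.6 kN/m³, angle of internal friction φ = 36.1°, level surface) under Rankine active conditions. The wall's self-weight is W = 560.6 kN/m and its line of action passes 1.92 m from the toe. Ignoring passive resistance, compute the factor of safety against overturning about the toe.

K_a = tan²(45° − 36.1°/2) = 0.2585.
P_a = ½K_aγH² = 0.5×0.2585×16.6×7.1² = 108.2 kN/m, acting at H/3 = 2.367 m above the base.
Overturning moment M_o = P_a × H/3 = 108.2 × 2.367 = 256.0.
Resisting moment M_r = W × 1.92 = 560.6 × 1.92 = 1076.
FS_overturning = M_r/M_o = 1076/256.0 = 4.205.

4.20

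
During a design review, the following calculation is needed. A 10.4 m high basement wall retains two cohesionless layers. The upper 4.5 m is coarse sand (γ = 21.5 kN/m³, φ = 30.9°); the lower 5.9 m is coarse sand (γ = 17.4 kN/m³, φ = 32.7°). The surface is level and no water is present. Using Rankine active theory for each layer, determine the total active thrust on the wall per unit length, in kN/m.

K_a1 = tan²(45°−30.9°/2) = 0.3214; K_a2 = tan²(45°−32.7°/2) = 0.2985.
Layer 1: σ at base = K_a1 γ₁ h₁ = 31.10 kPa; P₁ = ½×31.10×4.5 = 69.97.
Layer 2: σ_v at top = γ₁h₁ = 96.75; σ_h top = K_a2×96.75 = 28.88; σ_h base = K_a2×(96.75+17.4×5.9) = 59.52.
P₂ = ½(28.88+59.52)×5.9 = 260.8. Total P_a = 69.97+260.8 = 330.8 kN/m.

331 kN/m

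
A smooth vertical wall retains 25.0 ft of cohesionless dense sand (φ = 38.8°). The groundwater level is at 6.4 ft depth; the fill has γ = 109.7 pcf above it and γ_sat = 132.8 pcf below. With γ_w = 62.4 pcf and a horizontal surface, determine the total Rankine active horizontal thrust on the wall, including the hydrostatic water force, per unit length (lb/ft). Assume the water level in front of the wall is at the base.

17100 lb/ft

K_a = tan²(45° − φ/2) = 0.2296.
γ' = 132.8 − 62.4 = 70.40 pcf. Depth below WT = 18.6 ft.
σ'_h at WT = K_a γ d_w = 161.2 psf; at base = 161.2 + K_a γ' × 18.6 = 461.8 psf.
P₁ (0–6.4 ft) = ½×161.2×6.4 = 515.7. P₂ (6.4–25.0 ft) = ½(161.2+461.8)×18.6 = 5793.
P_w = ½ γ_w h₂² = 0.5×62.4×18.6² = 10790. Total = 515.7+5793+10790 = 17100 lb/ft.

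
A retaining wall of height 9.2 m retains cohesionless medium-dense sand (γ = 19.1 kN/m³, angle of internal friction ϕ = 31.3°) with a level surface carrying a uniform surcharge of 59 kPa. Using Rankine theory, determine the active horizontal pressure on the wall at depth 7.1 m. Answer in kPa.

K_a = (1 − sin φ)/(1 + sin φ) = 0.3162.
σ_v = γz + q = 19.1 × 7.1 + 59 = 194.6 kPa.
σ_h = K_a σ_v = 0.3162 × 194.6 = 61.54 kPa.

61.5 kPa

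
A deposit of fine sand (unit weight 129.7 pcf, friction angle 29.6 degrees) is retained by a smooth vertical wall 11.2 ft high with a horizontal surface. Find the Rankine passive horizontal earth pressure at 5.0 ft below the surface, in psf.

K_p = (1 + sin φ)/(1 − sin φ) = 2.952.
σ_h = K_p γ z = 2.952 × 129.7 × 5.0 = 1914 psf.

1910 psf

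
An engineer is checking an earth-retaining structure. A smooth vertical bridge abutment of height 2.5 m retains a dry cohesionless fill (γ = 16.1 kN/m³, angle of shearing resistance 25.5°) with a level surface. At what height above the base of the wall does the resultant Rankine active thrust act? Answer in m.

0.833 m

K_a = 0.3981.
The pressure distribution is triangular, so the resultant acts at H/3 above the base = 2.5/3 = 0.8333 m.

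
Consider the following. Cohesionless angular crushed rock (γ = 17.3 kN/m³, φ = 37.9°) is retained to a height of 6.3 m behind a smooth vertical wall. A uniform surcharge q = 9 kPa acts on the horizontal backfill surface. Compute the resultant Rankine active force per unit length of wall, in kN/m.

K_a = tan²(45° − φ/2) = 0.2389.
Soil triangle: ½ K_a γ H² = 0.5×0.2389×17.3×6.3² = 82.03 kN/m.
Surcharge rectangle: K_a q H = 0.2389×9×6.3 = 13.55 kN/m.
Total = 82.03 + 13.55 = 95.58 kN/m.

95.6 kN/m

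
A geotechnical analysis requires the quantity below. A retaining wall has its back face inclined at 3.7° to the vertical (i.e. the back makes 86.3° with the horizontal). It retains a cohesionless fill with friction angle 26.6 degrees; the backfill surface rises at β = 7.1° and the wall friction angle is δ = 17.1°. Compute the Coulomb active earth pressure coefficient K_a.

0.407

K_a = sin²(α+φ) / [sin²α · sin(α−δ) · (1 + √{sin(φ+δ)sin(φ−β) / (sin(α−δ)sin(α+β))})²].
With α = 86.3°, φ = 26.6°, δ = 17.1°, β = 7.1°: K_a = 0.4067.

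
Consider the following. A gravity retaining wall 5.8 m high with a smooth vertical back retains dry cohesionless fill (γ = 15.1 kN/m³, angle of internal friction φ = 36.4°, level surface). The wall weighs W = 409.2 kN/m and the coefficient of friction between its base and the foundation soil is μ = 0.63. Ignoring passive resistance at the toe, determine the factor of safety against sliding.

K_a = tan²(45° − 36.4°/2) = 0.2552.
P_a = ½K_aγH² = 0.5×0.2552×15.1×5.8² = 64.81 kN/m, acting at H/3 = 1.933 m above the base.
FS_sliding = μW / P_a = 0.63×409.2 / 64.81 = 3.978.

3.98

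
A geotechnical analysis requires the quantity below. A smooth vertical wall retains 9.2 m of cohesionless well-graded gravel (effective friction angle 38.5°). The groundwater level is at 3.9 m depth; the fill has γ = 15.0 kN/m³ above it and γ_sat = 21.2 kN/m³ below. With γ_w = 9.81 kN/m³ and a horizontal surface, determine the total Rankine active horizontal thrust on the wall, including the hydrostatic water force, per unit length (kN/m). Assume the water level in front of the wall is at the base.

274 kN/m

K_a = tan²(45° − φ/2) = 0.2327.
γ' = 21.2 − 9.81 = 11.39 kN/m³. Depth below WT = 5.3 m.
σ'_h at WT = K_a γ d_w = 13.61 kPa; at base = 13.61 + K_a γ' × 5.3 = 27.65 kPa.
P₁ (0–3.9 m) = ½×13.61×3.9 = 26.54. P₂ (3.9–9.2 m) = ½(13.61+27.65)×5.3 = 109.4.
P_w = ½ γ_w h₂² = 0.5×9.81×5.3² = 137.8. Total = 26.54+109.4+137.8 = 273.7 kN/m.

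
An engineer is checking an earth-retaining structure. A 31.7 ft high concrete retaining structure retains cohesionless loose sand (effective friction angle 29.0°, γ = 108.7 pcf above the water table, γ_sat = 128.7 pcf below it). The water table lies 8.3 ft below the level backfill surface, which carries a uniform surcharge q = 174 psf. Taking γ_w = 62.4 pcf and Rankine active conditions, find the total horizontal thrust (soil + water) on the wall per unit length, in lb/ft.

33900 lb/ft

K_a = tan²(45° − φ/2) = 0.3470.
γ' = 128.7 − 62.4 = 66.30 pcf. h₂ = H − d_w = 23.4 ft.
σ'_h: at surface K_a·q = 60.37; at WT K_a(q+γd_w) = 373.4; at base K_a(q+γd_w+γ'h₂) = 911.7 psf.
P₁ = ½(60.37+373.4)×8.3 = 1800; P₂ = ½(373.4+911.7)×23.4 = 15040; P_w = ½γ_w h₂² = 17080.
Total = 1800+15040+17080 = 33920 lb/ft.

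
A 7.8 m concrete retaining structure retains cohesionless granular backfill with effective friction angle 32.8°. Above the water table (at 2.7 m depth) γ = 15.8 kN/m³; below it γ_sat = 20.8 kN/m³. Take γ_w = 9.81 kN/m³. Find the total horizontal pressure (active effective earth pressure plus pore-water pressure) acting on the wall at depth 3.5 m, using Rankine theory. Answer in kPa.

23.1 kPa

K_a = (1 − sin φ)/(1 + sin φ) = 0.2973.
γ' = 20.8 − 9.81 = 10.99 kN/m³.
Effective vertical stress at 3.5 m: σ'_v = 15.8×2.7 + 10.99×0.800 = 51.45 kPa.
σ'_h = K_a σ'_v = 0.2973 × 51.45 = 15.29 kPa; u = γ_w × 0.800 = 7.848 kPa.
Total σ_h = 15.29 + 7.848 = 23.14 kPa.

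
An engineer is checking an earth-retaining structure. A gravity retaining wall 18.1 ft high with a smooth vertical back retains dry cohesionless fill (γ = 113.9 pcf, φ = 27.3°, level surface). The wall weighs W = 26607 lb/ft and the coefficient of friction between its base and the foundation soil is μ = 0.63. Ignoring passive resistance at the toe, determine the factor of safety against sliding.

K_a = tan²(45° − 27.3°/2) = 0.3711.
P_a = ½K_aγH² = 0.5×0.3711×113.9×18.1² = 6924 lb/ft, acting at H/3 = 6.033 ft above the base.
FS_sliding = μW / P_a = 0.63×26607 / 6924 = 2.421.

2.42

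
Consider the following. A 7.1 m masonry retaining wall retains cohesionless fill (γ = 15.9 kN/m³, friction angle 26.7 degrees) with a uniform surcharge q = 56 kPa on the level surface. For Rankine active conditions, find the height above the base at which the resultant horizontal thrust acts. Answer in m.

2.96 m

K_a = 0.3800.
Triangular part P₁ = ½K_aγH² = 152.3 at H/3 = 2.367 m; rectangular part P₂ = K_a q H = 151.1 at H/2 = 3.550 m.
ȳ = (P₁·2.367 + P₂·3.550)/(P₁+P₂) = 2.956 m.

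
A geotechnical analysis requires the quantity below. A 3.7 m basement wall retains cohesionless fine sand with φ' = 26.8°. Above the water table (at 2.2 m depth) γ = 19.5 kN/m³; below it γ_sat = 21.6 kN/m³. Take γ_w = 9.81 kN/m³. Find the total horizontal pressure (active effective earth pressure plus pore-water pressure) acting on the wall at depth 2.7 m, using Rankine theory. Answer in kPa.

K_a = (1 − sin φ)/(1 + sin φ) = 0.3785.
γ' = 21.6 − 9.81 = 11.79 kN/m³.
Effective vertical stress at 2.7 m: σ'_v = 19.5×2.2 + 11.79×0.500 = 48.80 kPa.
σ'_h = K_a σ'_v = 0.3785 × 48.80 = 18.47 kPa; u = γ_w × 0.500 = 4.905 kPa.
Total σ_h = 18.47 + 4.905 = 23.37 kPa.

23.4 kPa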